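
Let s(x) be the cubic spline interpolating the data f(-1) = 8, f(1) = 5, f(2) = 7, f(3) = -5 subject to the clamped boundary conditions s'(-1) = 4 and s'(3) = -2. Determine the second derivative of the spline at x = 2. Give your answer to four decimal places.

-36.8182

With m_i denoting the second derivative at x_i, h_i = 2, 1, 1, and Δ_i = (y_(i+1) − y_i)/h_i = -3/2, 2, -12:
  2·m_0 + 6·m_1 + 1·m_2 = 6(Δ_1 - Δ_0) = 21
  1·m_1 + 4·m_2 + 1·m_3 = 6(Δ_2 - Δ_1) = -84
Clamped end conditions give two more equations: 2h_0·m_0 + h_0·m_1 = 6(Δ_0 - s'(-1)) = -33 and h_2·m_2 + 2h_2·m_3 = 6(s'(3) - Δ_2) = 60.
Solving: m_0 = -345/22, m_1 = 327/22, m_2 = -405/11, m_3 = 1065/22.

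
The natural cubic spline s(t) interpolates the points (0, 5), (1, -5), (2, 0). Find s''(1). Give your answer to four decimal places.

22.5000

With M_i denoting the second derivative at x_i, h_i = 1, 1, and Δ_i = (y_(i+1) − y_i)/h_i = -10, 5:
  1·M_0 + 4·M_1 + 1·M_2 = 6(Δ_1 - Δ_0) = 90
Natural end conditions: M_0 = M_2 = 0.
Solving: M_0 = 0, M_1 = 45/2, M_2 = 0.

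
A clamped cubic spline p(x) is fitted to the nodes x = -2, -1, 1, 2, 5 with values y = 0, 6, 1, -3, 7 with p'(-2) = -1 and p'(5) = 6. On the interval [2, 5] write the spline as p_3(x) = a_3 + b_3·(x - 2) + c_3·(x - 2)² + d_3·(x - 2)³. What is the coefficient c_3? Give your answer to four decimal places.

2.5943

Let M_i = p''(x_i). Step sizes h_i = 1, 2, 1, 3; slopes of the chords Δ_i = (y_(i+1) - y_i)/h_i = 6, -5/2, -4, 10/3.
  1·M_0 + 6·M_1 + 2·M_2 = 6(Δ_1 - Δ_0) = -51
  2·M_1 + 6·M_2 + 1·M_3 = 6(Δ_2 - Δ_1) = -9
  1·M_2 + 8·M_3 + 3·M_4 = 6(Δ_3 - Δ_2) = 44
Clamped end conditions give two more equations: 2h_0·M_0 + h_0·M_1 = 6(Δ_0 - p'(-2)) = 42 and h_3·M_3 + 2h_3·M_4 = 6(p'(5) - Δ_3) = 16.
Hence M_0 = 3411/122, M_1 = -849/61, M_2 = 555/244, M_3 = 633/122, M_4 = 53/732.
On [2, 5], with p_3(x) = a_3 + b_3·(x - 2) + c_3·(x - 2)² + d_3·(x - 2)³: c_3 = M_3/2 = 633/244, d_3 = (M_4 - M_3)/(6h_3) = -3745/13176, b_3 = Δ_3 - h_3(2M_3 + M_4)/6 = -923/488.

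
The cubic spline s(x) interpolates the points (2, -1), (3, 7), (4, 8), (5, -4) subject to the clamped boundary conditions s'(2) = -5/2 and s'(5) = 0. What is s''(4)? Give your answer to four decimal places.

-28.9333

Write M_i for s''(x_i). With h_i = 1, 1, 1 and divided differences Δ_i = 8, 1, -12, the continuity of s' gives the tridiagonal system
  1·M_0 + 4·M_1 + 1·M_2 = 6(Δ_1 - Δ_0) = -42
  1·M_1 + 4·M_2 + 1·M_3 = 6(Δ_2 - Δ_1) = -78
Clamped end conditions give two more equations: 2h_0·M_0 + h_0·M_1 = 6(Δ_0 - s'(2)) = 63 and h_2·M_2 + 2h_2·M_3 = 6(s'(5) - Δ_2) = 72.
Solving: M_0 = 568/15, M_1 = -191/15, M_2 = -434/15, M_3 = 757/15.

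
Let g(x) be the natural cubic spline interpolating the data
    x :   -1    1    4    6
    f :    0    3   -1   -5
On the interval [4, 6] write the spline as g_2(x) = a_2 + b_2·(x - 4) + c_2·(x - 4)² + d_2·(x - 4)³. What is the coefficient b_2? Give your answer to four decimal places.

-2.0806

Write M_i for g''(x_i). With h_i = 2, 3, 2 and divided differences Δ_i = 3/2, -4/3, -2, the continuity of g' gives the tridiagonal system
  2·M_0 + 10·M_1 + 3·M_2 = 6(Δ_1 - Δ_0) = -17
  3·M_1 + 10·M_2 + 2·M_3 = 6(Δ_2 - Δ_1) = -4
Natural end conditions: M_0 = M_3 = 0.
Solving: M_0 = 0, M_1 = -158/91, M_2 = 11/91, M_3 = 0.
On [4, 6], with g_2(x) = a_2 + b_2·(x - 4) + c_2·(x - 4)² + d_2·(x - 4)³: c_2 = M_2/2 = 11/182, d_2 = (M_3 - M_2)/(6h_2) = -11/1092, b_2 = Δ_2 - h_2(2M_2 + M_3)/6 = -568/273.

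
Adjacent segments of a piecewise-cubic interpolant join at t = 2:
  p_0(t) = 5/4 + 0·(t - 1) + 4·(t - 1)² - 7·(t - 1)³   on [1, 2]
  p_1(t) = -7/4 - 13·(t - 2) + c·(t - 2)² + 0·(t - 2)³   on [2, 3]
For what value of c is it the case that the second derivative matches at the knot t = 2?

p_0''(t) = 8 - 42·(t - 1), so p_0''(2) = -34. On the right, p_1''(2) = 2c, so c = -17.

-17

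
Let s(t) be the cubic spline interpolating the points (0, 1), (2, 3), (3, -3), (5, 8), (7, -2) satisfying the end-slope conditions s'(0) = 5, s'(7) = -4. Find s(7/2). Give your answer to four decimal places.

-1.9022

Let M_i = s''(x_i). Step sizes h_i = 2, 1, 2, 2; slopes of the chords Δ_i = (y_(i+1) - y_i)/h_i = 1, -6, 11/2, -5.
  2·M_0 + 6·M_1 + 1·M_2 = 6(Δ_1 - Δ_0) = -42
  1·M_1 + 6·M_2 + 2·M_3 = 6(Δ_2 - Δ_1) = 69
  2·M_2 + 8·M_3 + 2·M_4 = 6(Δ_3 - Δ_2) = -63
Clamped end conditions give two more equations: 2h_0·M_0 + h_0·M_1 = 6(Δ_0 - s'(0)) = -24 and h_3·M_3 + 2h_3·M_4 = 6(s'(7) - Δ_3) = 6.
Forward elimination and back-substitution give M_0 = -147/122, M_1 = -585/61, M_2 = 1095/61, M_3 = -888/61, M_4 = 1071/122.
On [3, 5], s(t) = -3 - 197/122·(t - 3) + 1095/122·(t - 3)² - 661/244·(t - 3)³.
With (t - 3) = 1/2: s(7/2) = -3713/1952.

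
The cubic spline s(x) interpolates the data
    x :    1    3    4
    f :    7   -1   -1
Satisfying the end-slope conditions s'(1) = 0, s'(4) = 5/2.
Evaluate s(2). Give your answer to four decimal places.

Let m_i = s''(x_i). Step sizes h_i = 2, 1; slopes of the chords Δ_i = (y_(i+1) - y_i)/h_i = -4, 0.
  2·m_0 + 6·m_1 + 1·m_2 = 6(Δ_1 - Δ_0) = 24
Clamped end conditions give two more equations: 2h_0·m_0 + h_0·m_1 = 6(Δ_0 - s'(1)) = -24 and h_1·m_1 + 2h_1·m_2 = 6(s'(4) - Δ_1) = 15.
Hence m_0 = -55/6, m_1 = 19/3, m_2 = 13/3.
On [1, 3], s(x) = 7 + 0·(x - 1) - 55/12·(x - 1)² + 31/24·(x - 1)³.
With (x - 1) = 1: s(2) = 89/24.

3.7083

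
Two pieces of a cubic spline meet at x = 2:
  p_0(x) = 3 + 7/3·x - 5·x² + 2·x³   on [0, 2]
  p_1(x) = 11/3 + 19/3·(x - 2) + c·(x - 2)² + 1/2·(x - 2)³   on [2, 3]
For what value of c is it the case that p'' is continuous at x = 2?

7

p_0''(x) = -10 + 12·x, so p_0''(2) = 14. On the right, p_1''(2) = 2c, so c = 7.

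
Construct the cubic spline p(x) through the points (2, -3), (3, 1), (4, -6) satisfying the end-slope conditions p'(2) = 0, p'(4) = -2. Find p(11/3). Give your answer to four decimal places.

-4.0185

With M_i denoting the second derivative at x_i, h_i = 1, 1, and Δ_i = (y_(i+1) − y_i)/h_i = 4, -7:
  1·M_0 + 4·M_1 + 1·M_2 = 6(Δ_1 - Δ_0) = -66
Clamped end conditions give two more equations: 2h_0·M_0 + h_0·M_1 = 6(Δ_0 - p'(2)) = 24 and h_1·M_1 + 2h_1·M_2 = 6(p'(4) - Δ_1) = 30.
Solving: M_0 = 55/2, M_1 = -31, M_2 = 61/2.
On [3, 4], p(x) = 1 - 7/4·(x - 3) - 31/2·(x - 3)² + 41/4·(x - 3)³.
With (x - 3) = 2/3: p(11/3) = -217/54.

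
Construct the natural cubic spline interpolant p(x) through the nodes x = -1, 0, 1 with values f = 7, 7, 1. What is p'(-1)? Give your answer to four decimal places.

Write m_i for p''(x_i). With h_i = 1, 1 and divided differences Δ_i = 0, -6, the continuity of p' gives the tridiagonal system
  1·m_0 + 4·m_1 + 1·m_2 = 6(Δ_1 - Δ_0) = -36
Natural end conditions: m_0 = m_2 = 0.
Forward elimination and back-substitution give m_0 = 0, m_1 = -9, m_2 = 0.
On [-1, 0], p'(x) = b_0 + 2c_0·(x + 1) + 3d_0·(x + 1)² with b_0 = Δ_0 - h_0(2m_0 + m_1)/6 = 3/2, c_0 = m_0/2 = 0, d_0 = (m_1 - m_0)/(6h_0) = -3/2. So p'(-1) = 3/2.

1.5000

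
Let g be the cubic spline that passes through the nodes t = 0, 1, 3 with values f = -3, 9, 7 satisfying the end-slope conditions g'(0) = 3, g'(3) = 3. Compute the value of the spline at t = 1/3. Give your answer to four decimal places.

With σ_i denoting the second derivative at x_i, h_i = 1, 2, and Δ_i = (y_(i+1) − y_i)/h_i = 12, -1:
  1·σ_0 + 6·σ_1 + 2·σ_2 = 6(Δ_1 - Δ_0) = -78
Clamped end conditions give two more equations: 2h_0·σ_0 + h_0·σ_1 = 6(Δ_0 - g'(0)) = 54 and h_1·σ_1 + 2h_1·σ_2 = 6(g'(3) - Δ_1) = 24.
Forward elimination and back-substitution give σ_0 = 40, σ_1 = -26, σ_2 = 19.
On [0, 1], g(t) = -3 + 3·t + 20·t² - 11·t³.
With t = 1/3: g(1/3) = -5/27.

-0.1852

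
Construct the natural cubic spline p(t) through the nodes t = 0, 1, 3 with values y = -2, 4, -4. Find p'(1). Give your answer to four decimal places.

Let M_i = p''(x_i). Step sizes h_i = 1, 2; slopes of the chords Δ_i = (y_(i+1) - y_i)/h_i = 6, -4.
  1·M_0 + 6·M_1 + 2·M_2 = 6(Δ_1 - Δ_0) = -60
Natural end conditions: M_0 = M_2 = 0.
Forward elimination and back-substitution give M_0 = 0, M_1 = -10, M_2 = 0.
On [1, 3], p'(t) = b_1 + 2c_1·(t - 1) + 3d_1·(t - 1)² with b_1 = Δ_1 - h_1(2M_1 + M_2)/6 = 8/3, c_1 = M_1/2 = -5, d_1 = (M_2 - M_1)/(6h_1) = 5/6. So p'(1) = 8/3.

2.6667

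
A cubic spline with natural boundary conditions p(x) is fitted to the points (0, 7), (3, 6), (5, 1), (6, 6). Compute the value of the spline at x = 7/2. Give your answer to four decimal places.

4.0781

Write M_i for p''(x_i). With h_i = 3, 2, 1 and divided differences Δ_i = -1/3, -5/2, 5, the continuity of p' gives the tridiagonal system
  3·M_0 + 10·M_1 + 2·M_2 = 6(Δ_1 - Δ_0) = -13
  2·M_1 + 6·M_2 + 1·M_3 = 6(Δ_2 - Δ_1) = 45
Natural end conditions: M_0 = M_3 = 0.
Forward elimination and back-substitution give M_0 = 0, M_1 = -3, M_2 = 17/2, M_3 = 0.
On [3, 5], p(x) = 6 - 10/3·(x - 3) - 3/2·(x - 3)² + 23/24·(x - 3)³.
With (x - 3) = 1/2: p(7/2) = 261/64.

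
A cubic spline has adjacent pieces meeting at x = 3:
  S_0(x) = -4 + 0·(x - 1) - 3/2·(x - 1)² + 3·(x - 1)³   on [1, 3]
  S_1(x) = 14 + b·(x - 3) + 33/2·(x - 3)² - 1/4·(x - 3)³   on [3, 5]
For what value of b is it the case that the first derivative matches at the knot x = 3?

S_0'(x) = 0 - 3·(x - 1) + 9·(x - 1)², so S_0'(3) = 30. On the right, S_1'(3) = b, so b = 30.

30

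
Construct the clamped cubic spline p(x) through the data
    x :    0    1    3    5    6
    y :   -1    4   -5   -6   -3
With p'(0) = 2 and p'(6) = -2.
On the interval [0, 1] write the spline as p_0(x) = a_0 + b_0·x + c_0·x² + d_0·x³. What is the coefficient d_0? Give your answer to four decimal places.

-4.9848

With σ_i denoting the second derivative at x_i, h_i = 1, 2, 2, 1, and Δ_i = (y_(i+1) − y_i)/h_i = 5, -9/2, -1/2, 3:
  1·σ_0 + 6·σ_1 + 2·σ_2 = 6(Δ_1 - Δ_0) = -57
  2·σ_1 + 8·σ_2 + 2·σ_3 = 6(Δ_2 - Δ_1) = 24
  2·σ_2 + 6·σ_3 + 1·σ_4 = 6(Δ_3 - Δ_2) = 21
Clamped end conditions give two more equations: 2h_0·σ_0 + h_0·σ_1 = 6(Δ_0 - p'(0)) = 18 and h_3·σ_3 + 2h_3·σ_4 = 6(p'(6) - Δ_3) = -30.
Solving: σ_0 = 527/33, σ_1 = -460/33, σ_2 = 16/3, σ_3 = 152/33, σ_4 = -571/33.
On [0, 1], with p_0(x) = a_0 + b_0·x + c_0·x² + d_0·x³: c_0 = σ_0/2 = 527/66, d_0 = (σ_1 - σ_0)/(6h_0) = -329/66, b_0 = Δ_0 - h_0(2σ_0 + σ_1)/6 = 2.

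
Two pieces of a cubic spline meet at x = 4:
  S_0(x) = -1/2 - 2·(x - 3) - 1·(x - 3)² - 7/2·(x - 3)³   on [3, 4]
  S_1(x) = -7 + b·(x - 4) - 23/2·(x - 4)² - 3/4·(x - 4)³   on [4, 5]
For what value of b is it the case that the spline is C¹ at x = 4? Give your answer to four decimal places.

-14.5000

S_0'(x) = -2 - 2·(x - 3) - 21/2·(x - 3)², so S_0'(4) = -29/2. On the right, S_1'(4) = b, so b = -29/2.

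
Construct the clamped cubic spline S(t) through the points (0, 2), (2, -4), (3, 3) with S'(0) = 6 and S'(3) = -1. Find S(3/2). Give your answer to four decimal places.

-3.8594

Let M_i = S''(x_i). Step sizes h_i = 2, 1; slopes of the chords Δ_i = (y_(i+1) - y_i)/h_i = -3, 7.
  2·M_0 + 6·M_1 + 1·M_2 = 6(Δ_1 - Δ_0) = 60
Clamped end conditions give two more equations: 2h_0·M_0 + h_0·M_1 = 6(Δ_0 - S'(0)) = -54 and h_1·M_1 + 2h_1·M_2 = 6(S'(3) - Δ_1) = -48.
Solving the tridiagonal system: M_0 = -155/6, M_1 = 74/3, M_2 = -109/3.
On [0, 2], S(t) = 2 + 6·t - 155/12·t² + 101/24·t³.
With t = 3/2: S(3/2) = -247/64.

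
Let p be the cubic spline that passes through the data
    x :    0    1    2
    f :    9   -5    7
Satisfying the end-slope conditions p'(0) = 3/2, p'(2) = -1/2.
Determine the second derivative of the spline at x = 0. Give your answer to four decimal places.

Put M_i = p'' at the i-th knot. Here h = (1, 1) and Δ = (-14, 12), so the interior equations h_(i-1)·M_(i-1) + 2(h_(i-1)+h_i)·M_i + h_i·M_(i+1) = 6(Δ_i − Δ_(i-1)) read
  1·M_0 + 4·M_1 + 1·M_2 = 6(Δ_1 - Δ_0) = 156
Clamped end conditions give two more equations: 2h_0·M_0 + h_0·M_1 = 6(Δ_0 - p'(0)) = -93 and h_1·M_1 + 2h_1·M_2 = 6(p'(2) - Δ_1) = -75.
Hence M_0 = -173/2, M_1 = 80, M_2 = -155/2.

-86.5000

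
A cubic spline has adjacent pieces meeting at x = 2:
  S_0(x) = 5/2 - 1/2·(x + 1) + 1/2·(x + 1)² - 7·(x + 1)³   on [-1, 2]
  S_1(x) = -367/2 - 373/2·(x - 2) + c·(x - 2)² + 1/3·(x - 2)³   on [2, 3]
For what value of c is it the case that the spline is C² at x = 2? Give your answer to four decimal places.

S_0''(x) = 1 - 42·(x + 1), so S_0''(2) = -125. On the right, S_1''(2) = 2c, so c = -125/2.

-62.5000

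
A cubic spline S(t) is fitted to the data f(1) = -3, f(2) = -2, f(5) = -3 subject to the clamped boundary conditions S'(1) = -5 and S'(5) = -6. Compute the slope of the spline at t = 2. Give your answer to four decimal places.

Put M_i = S'' at the i-th knot. Here h = (1, 3) and Δ = (1, -1/3), so the interior equations h_(i-1)·M_(i-1) + 2(h_(i-1)+h_i)·M_i + h_i·M_(i+1) = 6(Δ_i − Δ_(i-1)) read
  1·M_0 + 8·M_1 + 3·M_2 = 6(Δ_1 - Δ_0) = -8
Clamped end conditions give two more equations: 2h_0·M_0 + h_0·M_1 = 6(Δ_0 - S'(1)) = 36 and h_1·M_1 + 2h_1·M_2 = 6(S'(5) - Δ_1) = -34.
Hence M_0 = 75/4, M_1 = -3/2, M_2 = -59/12.
On [2, 5], S'(t) = b_1 + 2c_1·(t - 2) + 3d_1·(t - 2)² with b_1 = Δ_1 - h_1(2M_1 + M_2)/6 = 29/8, c_1 = M_1/2 = -3/4, d_1 = (M_2 - M_1)/(6h_1) = -41/216. So S'(2) = 29/8.

3.6250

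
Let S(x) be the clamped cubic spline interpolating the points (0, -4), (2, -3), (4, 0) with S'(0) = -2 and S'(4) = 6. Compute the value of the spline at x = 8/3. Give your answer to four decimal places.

-2.9630

Put σ_i = S'' at the i-th knot. Here h = (2, 2) and Δ = (1/2, 3/2), so the interior equations h_(i-1)·σ_(i-1) + 2(h_(i-1)+h_i)·σ_i + h_i·σ_(i+1) = 6(Δ_i − Δ_(i-1)) read
  2·σ_0 + 8·σ_1 + 2·σ_2 = 6(Δ_1 - Δ_0) = 6
Clamped end conditions give two more equations: 2h_0·σ_0 + h_0·σ_1 = 6(Δ_0 - S'(0)) = 15 and h_1·σ_1 + 2h_1·σ_2 = 6(S'(4) - Δ_1) = 27.
Hence σ_0 = 5, σ_1 = -5/2, σ_2 = 8.
On [2, 4], S(x) = -3 + 1/2·(x - 2) - 5/4·(x - 2)² + 7/8·(x - 2)³.
With (x - 2) = 2/3: S(8/3) = -80/27.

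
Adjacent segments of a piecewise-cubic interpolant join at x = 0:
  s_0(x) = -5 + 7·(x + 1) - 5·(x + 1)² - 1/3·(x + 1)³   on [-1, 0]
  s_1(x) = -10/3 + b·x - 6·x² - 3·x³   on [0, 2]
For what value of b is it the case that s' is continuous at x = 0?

s_0'(x) = 7 - 10·(x + 1) - 1·(x + 1)², so s_0'(0) = -4. On the right, s_1'(0) = b, so b = -4.

-4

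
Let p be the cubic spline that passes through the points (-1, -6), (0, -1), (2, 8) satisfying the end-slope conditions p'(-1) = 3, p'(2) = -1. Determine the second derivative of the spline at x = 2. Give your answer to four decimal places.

Write σ_i for p''(x_i). With h_i = 1, 2 and divided differences Δ_i = 5, 9/2, the continuity of p' gives the tridiagonal system
  1·σ_0 + 6·σ_1 + 2·σ_2 = 6(Δ_1 - Δ_0) = -3
Clamped end conditions give two more equations: 2h_0·σ_0 + h_0·σ_1 = 6(Δ_0 - p'(-1)) = 12 and h_1·σ_1 + 2h_1·σ_2 = 6(p'(2) - Δ_1) = -33.
Solving: σ_0 = 31/6, σ_1 = 5/3, σ_2 = -109/12.

-9.0833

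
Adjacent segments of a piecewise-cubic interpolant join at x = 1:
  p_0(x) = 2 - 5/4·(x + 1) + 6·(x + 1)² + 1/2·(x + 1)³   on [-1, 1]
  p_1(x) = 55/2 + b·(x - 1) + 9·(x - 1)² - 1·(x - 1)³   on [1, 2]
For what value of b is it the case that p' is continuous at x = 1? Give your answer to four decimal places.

p_0'(x) = -5/4 + 12·(x + 1) + 3/2·(x + 1)², so p_0'(1) = 115/4. On the right, p_1'(1) = b, so b = 115/4.

28.7500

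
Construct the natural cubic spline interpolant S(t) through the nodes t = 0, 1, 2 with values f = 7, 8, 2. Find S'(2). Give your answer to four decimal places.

-7.7500

Let M_i = S''(x_i). Step sizes h_i = 1, 1; slopes of the chords Δ_i = (y_(i+1) - y_i)/h_i = 1, -6.
  1·M_0 + 4·M_1 + 1·M_2 = 6(Δ_1 - Δ_0) = -42
Natural end conditions: M_0 = M_2 = 0.
Solving the tridiagonal system: M_0 = 0, M_1 = -21/2, M_2 = 0.
On [1, 2], S'(t) = b_1 + 2c_1·(t - 1) + 3d_1·(t - 1)² with b_1 = Δ_1 - h_1(2M_1 + M_2)/6 = -5/2, c_1 = M_1/2 = -21/4, d_1 = (M_2 - M_1)/(6h_1) = 7/4. So S'(2) = -31/4.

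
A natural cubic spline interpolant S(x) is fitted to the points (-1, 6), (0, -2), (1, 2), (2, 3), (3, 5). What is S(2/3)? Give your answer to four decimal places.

Let M_i = S''(x_i). Step sizes h_i = 1, 1, 1, 1; slopes of the chords Δ_i = (y_(i+1) - y_i)/h_i = -8, 4, 1, 2.
  1·M_0 + 4·M_1 + 1·M_2 = 6(Δ_1 - Δ_0) = 72
  1·M_1 + 4·M_2 + 1·M_3 = 6(Δ_2 - Δ_1) = -18
  1·M_2 + 4·M_3 + 1·M_4 = 6(Δ_3 - Δ_2) = 6
Natural end conditions: M_0 = M_4 = 0.
Forward elimination and back-substitution give M_0 = 0, M_1 = 579/28, M_2 = -75/7, M_3 = 117/28, M_4 = 0.
On [0, 1], S(x) = -2 - 31/28·x + 579/56·x² - 293/56·x³.
With x = 2/3: S(2/3) = 58/189.

0.3069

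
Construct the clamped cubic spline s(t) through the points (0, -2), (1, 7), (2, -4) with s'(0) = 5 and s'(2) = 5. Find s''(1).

Let M_i = s''(x_i). Step sizes h_i = 1, 1; slopes of the chords Δ_i = (y_(i+1) - y_i)/h_i = 9, -11.
  1·M_0 + 4·M_1 + 1·M_2 = 6(Δ_1 - Δ_0) = -120
Clamped end conditions give two more equations: 2h_0·M_0 + h_0·M_1 = 6(Δ_0 - s'(0)) = 24 and h_1·M_1 + 2h_1·M_2 = 6(s'(2) - Δ_1) = 96.
Solving the tridiagonal system: M_0 = 42, M_1 = -60, M_2 = 78.

-60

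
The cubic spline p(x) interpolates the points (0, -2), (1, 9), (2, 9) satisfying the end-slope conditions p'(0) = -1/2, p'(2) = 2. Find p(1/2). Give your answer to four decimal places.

2.4531

Let M_i = p''(x_i). Step sizes h_i = 1, 1; slopes of the chords Δ_i = (y_(i+1) - y_i)/h_i = 11, 0.
  1·M_0 + 4·M_1 + 1·M_2 = 6(Δ_1 - Δ_0) = -66
Clamped end conditions give two more equations: 2h_0·M_0 + h_0·M_1 = 6(Δ_0 - p'(0)) = 69 and h_1·M_1 + 2h_1·M_2 = 6(p'(2) - Δ_1) = 12.
Forward elimination and back-substitution give M_0 = 209/4, M_1 = -71/2, M_2 = 95/4.
On [0, 1], p(x) = -2 - 1/2·x + 209/8·x² - 117/8·x³.
With x = 1/2: p(1/2) = 157/64.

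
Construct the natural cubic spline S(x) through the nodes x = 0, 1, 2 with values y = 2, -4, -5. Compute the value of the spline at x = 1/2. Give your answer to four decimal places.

With M_i denoting the second derivative at x_i, h_i = 1, 1, and Δ_i = (y_(i+1) − y_i)/h_i = -6, -1:
  1·M_0 + 4·M_1 + 1·M_2 = 6(Δ_1 - Δ_0) = 30
Natural end conditions: M_0 = M_2 = 0.
Hence M_0 = 0, M_1 = 15/2, M_2 = 0.
On [0, 1], S(x) = 2 - 29/4·x + 0·x² + 5/4·x³.
With x = 1/2: S(1/2) = -47/32.

-1.4688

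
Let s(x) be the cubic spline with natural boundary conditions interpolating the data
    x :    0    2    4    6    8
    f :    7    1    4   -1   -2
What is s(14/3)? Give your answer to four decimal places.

2.9894

Put M_i = s'' at the i-th knot. Here h = (2, 2, 2, 2) and Δ = (-3, 3/2, -5/2, -1/2), so the interior equations h_(i-1)·M_(i-1) + 2(h_(i-1)+h_i)·M_i + h_i·M_(i+1) = 6(Δ_i − Δ_(i-1)) read
  2·M_0 + 8·M_1 + 2·M_2 = 6(Δ_1 - Δ_0) = 27
  2·M_1 + 8·M_2 + 2·M_3 = 6(Δ_2 - Δ_1) = -24
  2·M_2 + 8·M_3 + 2·M_4 = 6(Δ_3 - Δ_2) = 12
Natural end conditions: M_0 = M_4 = 0.
Forward elimination and back-substitution give M_0 = 0, M_1 = 513/112, M_2 = -135/28, M_3 = 303/112, M_4 = 0.
On [4, 6], s(x) = 4 - 3/16·(x - 4) - 135/56·(x - 4)² + 281/448·(x - 4)³.
With (x - 4) = 2/3: s(14/3) = 565/189.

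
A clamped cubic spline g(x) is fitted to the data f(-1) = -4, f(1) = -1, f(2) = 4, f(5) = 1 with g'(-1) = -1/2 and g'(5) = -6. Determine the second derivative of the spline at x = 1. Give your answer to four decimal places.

With m_i denoting the second derivative at x_i, h_i = 2, 1, 3, and Δ_i = (y_(i+1) − y_i)/h_i = 3/2, 5, -1:
  2·m_0 + 6·m_1 + 1·m_2 = 6(Δ_1 - Δ_0) = 21
  1·m_1 + 8·m_2 + 3·m_3 = 6(Δ_2 - Δ_1) = -36
Clamped end conditions give two more equations: 2h_0·m_0 + h_0·m_1 = 6(Δ_0 - g'(-1)) = 12 and h_2·m_2 + 2h_2·m_3 = 6(g'(5) - Δ_2) = -30.
Solving: m_0 = 47/42, m_1 = 79/21, m_2 = -80/21, m_3 = -65/21.

3.7619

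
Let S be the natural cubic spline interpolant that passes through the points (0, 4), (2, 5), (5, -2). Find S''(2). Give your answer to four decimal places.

-1.7000

Let M_i = S''(x_i). Step sizes h_i = 2, 3; slopes of the chords Δ_i = (y_(i+1) - y_i)/h_i = 1/2, -7/3.
  2·M_0 + 10·M_1 + 3·M_2 = 6(Δ_1 - Δ_0) = -17
Natural end conditions: M_0 = M_2 = 0.
Hence M_0 = 0, M_1 = -17/10, M_2 = 0.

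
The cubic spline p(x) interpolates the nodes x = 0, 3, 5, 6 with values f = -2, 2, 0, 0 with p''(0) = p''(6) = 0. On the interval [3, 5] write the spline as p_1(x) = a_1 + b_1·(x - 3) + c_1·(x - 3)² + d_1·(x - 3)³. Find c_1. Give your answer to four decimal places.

-0.8571

Write M_i for p''(x_i). With h_i = 3, 2, 1 and divided differences Δ_i = 4/3, -1, 0, the continuity of p' gives the tridiagonal system
  3·M_0 + 10·M_1 + 2·M_2 = 6(Δ_1 - Δ_0) = -14
  2·M_1 + 6·M_2 + 1·M_3 = 6(Δ_2 - Δ_1) = 6
Natural end conditions: M_0 = M_3 = 0.
Solving the tridiagonal system: M_0 = 0, M_1 = -12/7, M_2 = 11/7, M_3 = 0.
On [3, 5], with p_1(x) = a_1 + b_1·(x - 3) + c_1·(x - 3)² + d_1·(x - 3)³: c_1 = M_1/2 = -6/7, d_1 = (M_2 - M_1)/(6h_1) = 23/84, b_1 = Δ_1 - h_1(2M_1 + M_2)/6 = -8/21.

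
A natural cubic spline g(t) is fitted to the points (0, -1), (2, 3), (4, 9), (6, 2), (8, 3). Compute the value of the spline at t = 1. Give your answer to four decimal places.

Write M_i for g''(x_i). With h_i = 2, 2, 2, 2 and divided differences Δ_i = 2, 3, -7/2, 1/2, the continuity of g' gives the tridiagonal system
  2·M_0 + 8·M_1 + 2·M_2 = 6(Δ_1 - Δ_0) = 6
  2·M_1 + 8·M_2 + 2·M_3 = 6(Δ_2 - Δ_1) = -39
  2·M_2 + 8·M_3 + 2·M_4 = 6(Δ_3 - Δ_2) = 24
Natural end conditions: M_0 = M_4 = 0.
Solving: M_0 = 0, M_1 = 135/56, M_2 = -93/14, M_3 = 261/56, M_4 = 0.
On [0, 2], g(t) = -1 + 67/56·t + 0·t² + 45/224·t³.
With t = 1: g(1) = 89/224.

0.3973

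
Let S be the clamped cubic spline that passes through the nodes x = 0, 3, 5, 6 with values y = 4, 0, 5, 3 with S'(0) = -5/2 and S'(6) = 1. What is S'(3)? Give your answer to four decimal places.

2.3947

Write M_i for S''(x_i). With h_i = 3, 2, 1 and divided differences Δ_i = -4/3, 5/2, -2, the continuity of S' gives the tridiagonal system
  3·M_0 + 10·M_1 + 2·M_2 = 6(Δ_1 - Δ_0) = 23
  2·M_1 + 6·M_2 + 1·M_3 = 6(Δ_2 - Δ_1) = -27
Clamped end conditions give two more equations: 2h_0·M_0 + h_0·M_1 = 6(Δ_0 - S'(0)) = 7 and h_2·M_2 + 2h_2·M_3 = 6(S'(6) - Δ_2) = 18.
Solving: M_0 = -53/57, M_1 = 239/57, M_2 = -460/57, M_3 = 743/57.
On [3, 5], S'(x) = b_1 + 2c_1·(x - 3) + 3d_1·(x - 3)² with b_1 = Δ_1 - h_1(2M_1 + M_2)/6 = 91/38, c_1 = M_1/2 = 239/114, d_1 = (M_2 - M_1)/(6h_1) = -233/228. So S'(3) = 91/38.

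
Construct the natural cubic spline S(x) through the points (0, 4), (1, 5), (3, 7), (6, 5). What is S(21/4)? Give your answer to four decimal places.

5.8767

Write M_i for S''(x_i). With h_i = 1, 2, 3 and divided differences Δ_i = 1, 1, -2/3, the continuity of S' gives the tridiagonal system
  1·M_0 + 6·M_1 + 2·M_2 = 6(Δ_1 - Δ_0) = 0
  2·M_1 + 10·M_2 + 3·M_3 = 6(Δ_2 - Δ_1) = -10
Natural end conditions: M_0 = M_3 = 0.
Forward elimination and back-substitution give M_0 = 0, M_1 = 5/14, M_2 = -15/14, M_3 = 0.
On [3, 6], S(x) = 7 + 17/42·(x - 3) - 15/28·(x - 3)² + 5/84·(x - 3)³.
With (x - 3) = 9/4: S(21/4) = 10531/1792.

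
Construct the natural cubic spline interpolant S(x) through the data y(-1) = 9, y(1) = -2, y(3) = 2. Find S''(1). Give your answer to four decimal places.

With m_i denoting the second derivative at x_i, h_i = 2, 2, and Δ_i = (y_(i+1) − y_i)/h_i = -11/2, 2:
  2·m_0 + 8·m_1 + 2·m_2 = 6(Δ_1 - Δ_0) = 45
Natural end conditions: m_0 = m_2 = 0.
Solving: m_0 = 0, m_1 = 45/8, m_2 = 0.

5.6250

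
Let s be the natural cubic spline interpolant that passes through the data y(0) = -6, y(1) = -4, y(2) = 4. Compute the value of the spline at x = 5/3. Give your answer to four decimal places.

0.8889

Put M_i = s'' at the i-th knot. Here h = (1, 1) and Δ = (2, 8), so the interior equations h_(i-1)·M_(i-1) + 2(h_(i-1)+h_i)·M_i + h_i·M_(i+1) = 6(Δ_i − Δ_(i-1)) read
  1·M_0 + 4·M_1 + 1·M_2 = 6(Δ_1 - Δ_0) = 36
Natural end conditions: M_0 = M_2 = 0.
Solving the tridiagonal system: M_0 = 0, M_1 = 9, M_2 = 0.
On [1, 2], s(x) = -4 + 5·(x - 1) + 9/2·(x - 1)² - 3/2·(x - 1)³.
With (x - 1) = 2/3: s(5/3) = 8/9.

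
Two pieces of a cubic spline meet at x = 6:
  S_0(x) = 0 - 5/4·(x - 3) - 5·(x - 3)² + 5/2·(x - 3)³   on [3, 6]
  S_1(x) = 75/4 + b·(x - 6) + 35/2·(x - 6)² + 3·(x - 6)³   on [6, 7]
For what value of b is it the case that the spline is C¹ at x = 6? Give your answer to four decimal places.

S_0'(x) = -5/4 - 10·(x - 3) + 15/2·(x - 3)², so S_0'(6) = 145/4. On the right, S_1'(6) = b, so b = 145/4.

36.2500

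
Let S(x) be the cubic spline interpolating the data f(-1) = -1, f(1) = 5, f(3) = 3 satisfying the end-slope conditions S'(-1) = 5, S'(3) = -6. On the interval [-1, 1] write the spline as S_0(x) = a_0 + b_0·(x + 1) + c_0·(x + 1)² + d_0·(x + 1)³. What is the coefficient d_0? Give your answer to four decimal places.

With M_i denoting the second derivative at x_i, h_i = 2, 2, and Δ_i = (y_(i+1) − y_i)/h_i = 3, -1:
  2·M_0 + 8·M_1 + 2·M_2 = 6(Δ_1 - Δ_0) = -24
Clamped end conditions give two more equations: 2h_0·M_0 + h_0·M_1 = 6(Δ_0 - S'(-1)) = -12 and h_1·M_1 + 2h_1·M_2 = 6(S'(3) - Δ_1) = -30.
Solving the tridiagonal system: M_0 = -11/4, M_1 = -1/2, M_2 = -29/4.
On [-1, 1], with S_0(x) = a_0 + b_0·(x + 1) + c_0·(x + 1)² + d_0·(x + 1)³: c_0 = M_0/2 = -11/8, d_0 = (M_1 - M_0)/(6h_0) = 3/16, b_0 = Δ_0 - h_0(2M_0 + M_1)/6 = 5.

0.1875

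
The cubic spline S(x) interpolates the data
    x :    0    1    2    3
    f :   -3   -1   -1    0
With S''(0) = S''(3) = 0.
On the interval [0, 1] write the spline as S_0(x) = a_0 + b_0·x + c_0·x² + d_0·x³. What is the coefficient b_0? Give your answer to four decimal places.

2.6000

Write M_i for S''(x_i). With h_i = 1, 1, 1 and divided differences Δ_i = 2, 0, 1, the continuity of S' gives the tridiagonal system
  1·M_0 + 4·M_1 + 1·M_2 = 6(Δ_1 - Δ_0) = -12
  1·M_1 + 4·M_2 + 1·M_3 = 6(Δ_2 - Δ_1) = 6
Natural end conditions: M_0 = M_3 = 0.
Forward elimination and back-substitution give M_0 = 0, M_1 = -18/5, M_2 = 12/5, M_3 = 0.
On [0, 1], with S_0(x) = a_0 + b_0·x + c_0·x² + d_0·x³: c_0 = M_0/2 = 0, d_0 = (M_1 - M_0)/(6h_0) = -3/5, b_0 = Δ_0 - h_0(2M_0 + M_1)/6 = 13/5.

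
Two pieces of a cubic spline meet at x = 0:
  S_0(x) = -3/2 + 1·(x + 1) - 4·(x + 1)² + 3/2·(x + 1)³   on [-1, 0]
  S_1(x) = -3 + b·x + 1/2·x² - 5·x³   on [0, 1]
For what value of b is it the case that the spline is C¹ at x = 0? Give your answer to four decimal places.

S_0'(x) = 1 - 8·(x + 1) + 9/2·(x + 1)², so S_0'(0) = -5/2. On the right, S_1'(0) = b, so b = -5/2.

-2.5000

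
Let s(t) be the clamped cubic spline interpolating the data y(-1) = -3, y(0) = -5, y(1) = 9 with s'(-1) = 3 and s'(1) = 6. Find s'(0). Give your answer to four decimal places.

6.7500

Let m_i = s''(x_i). Step sizes h_i = 1, 1; slopes of the chords Δ_i = (y_(i+1) - y_i)/h_i = -2, 14.
  1·m_0 + 4·m_1 + 1·m_2 = 6(Δ_1 - Δ_0) = 96
Clamped end conditions give two more equations: 2h_0·m_0 + h_0·m_1 = 6(Δ_0 - s'(-1)) = -30 and h_1·m_1 + 2h_1·m_2 = 6(s'(1) - Δ_1) = -48.
Solving the tridiagonal system: m_0 = -75/2, m_1 = 45, m_2 = -93/2.
On [0, 1], s'(t) = b_1 + 2c_1·t + 3d_1·t² with b_1 = Δ_1 - h_1(2m_1 + m_2)/6 = 27/4, c_1 = m_1/2 = 45/2, d_1 = (m_2 - m_1)/(6h_1) = -61/4. So s'(0) = 27/4.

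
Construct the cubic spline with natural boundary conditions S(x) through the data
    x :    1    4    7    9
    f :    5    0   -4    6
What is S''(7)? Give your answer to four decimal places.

Write M_i for S''(x_i). With h_i = 3, 3, 2 and divided differences Δ_i = -5/3, -4/3, 5, the continuity of S' gives the tridiagonal system
  3·M_0 + 12·M_1 + 3·M_2 = 6(Δ_1 - Δ_0) = 2
  3·M_1 + 10·M_2 + 2·M_3 = 6(Δ_2 - Δ_1) = 38
Natural end conditions: M_0 = M_3 = 0.
Solving: M_0 = 0, M_1 = -94/111, M_2 = 150/37, M_3 = 0.

4.0541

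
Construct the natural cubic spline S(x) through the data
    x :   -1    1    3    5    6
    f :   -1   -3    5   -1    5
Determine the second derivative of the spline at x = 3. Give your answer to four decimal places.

Write M_i for S''(x_i). With h_i = 2, 2, 2, 1 and divided differences Δ_i = -1, 4, -3, 6, the continuity of S' gives the tridiagonal system
  2·M_0 + 8·M_1 + 2·M_2 = 6(Δ_1 - Δ_0) = 30
  2·M_1 + 8·M_2 + 2·M_3 = 6(Δ_2 - Δ_1) = -42
  2·M_2 + 6·M_3 + 1·M_4 = 6(Δ_3 - Δ_2) = 54
Natural end conditions: M_0 = M_4 = 0.
Hence M_0 = 0, M_1 = 255/41, M_2 = -405/41, M_3 = 504/41, M_4 = 0.

-9.8780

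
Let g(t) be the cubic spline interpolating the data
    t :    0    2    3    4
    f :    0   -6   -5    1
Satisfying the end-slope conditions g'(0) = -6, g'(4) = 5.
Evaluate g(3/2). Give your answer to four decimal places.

Put m_i = g'' at the i-th knot. Here h = (2, 1, 1) and Δ = (-3, 1, 6), so the interior equations h_(i-1)·m_(i-1) + 2(h_(i-1)+h_i)·m_i + h_i·m_(i+1) = 6(Δ_i − Δ_(i-1)) read
  2·m_0 + 6·m_1 + 1·m_2 = 6(Δ_1 - Δ_0) = 24
  1·m_1 + 4·m_2 + 1·m_3 = 6(Δ_2 - Δ_1) = 30
Clamped end conditions give two more equations: 2h_0·m_0 + h_0·m_1 = 6(Δ_0 - g'(0)) = 18 and h_2·m_2 + 2h_2·m_3 = 6(g'(4) - Δ_2) = -6.
Hence m_0 = 43/11, m_1 = 13/11, m_2 = 100/11, m_3 = -83/11.
On [0, 2], g(t) = 0 - 6·t + 43/22·t² - 5/22·t³.
With t = 3/2: g(3/2) = -945/176.

-5.3693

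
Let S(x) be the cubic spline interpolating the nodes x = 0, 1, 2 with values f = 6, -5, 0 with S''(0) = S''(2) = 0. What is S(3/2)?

-4

Write σ_i for S''(x_i). With h_i = 1, 1 and divided differences Δ_i = -11, 5, the continuity of S' gives the tridiagonal system
  1·σ_0 + 4·σ_1 + 1·σ_2 = 6(Δ_1 - Δ_0) = 96
Natural end conditions: σ_0 = σ_2 = 0.
Solving: σ_0 = 0, σ_1 = 24, σ_2 = 0.
On [1, 2], S(x) = -5 - 3·(x - 1) + 12·(x - 1)² - 4·(x - 1)³.
With (x - 1) = 1/2: S(3/2) = -4.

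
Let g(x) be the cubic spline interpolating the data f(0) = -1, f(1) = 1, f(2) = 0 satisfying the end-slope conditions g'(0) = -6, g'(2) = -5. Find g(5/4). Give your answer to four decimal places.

1.5703

Write M_i for g''(x_i). With h_i = 1, 1 and divided differences Δ_i = 2, -1, the continuity of g' gives the tridiagonal system
  1·M_0 + 4·M_1 + 1·M_2 = 6(Δ_1 - Δ_0) = -18
Clamped end conditions give two more equations: 2h_0·M_0 + h_0·M_1 = 6(Δ_0 - g'(0)) = 48 and h_1·M_1 + 2h_1·M_2 = 6(g'(2) - Δ_1) = -24.
Solving: M_0 = 29, M_1 = -10, M_2 = -7.
On [1, 2], g(x) = 1 + 7/2·(x - 1) - 5·(x - 1)² + 1/2·(x - 1)³.
With (x - 1) = 1/4: g(5/4) = 201/128.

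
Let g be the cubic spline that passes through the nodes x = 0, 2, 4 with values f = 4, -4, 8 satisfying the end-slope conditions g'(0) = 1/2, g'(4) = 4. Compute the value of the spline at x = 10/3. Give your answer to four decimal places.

Let σ_i = g''(x_i). Step sizes h_i = 2, 2; slopes of the chords Δ_i = (y_(i+1) - y_i)/h_i = -4, 6.
  2·σ_0 + 8·σ_1 + 2·σ_2 = 6(Δ_1 - Δ_0) = 60
Clamped end conditions give two more equations: 2h_0·σ_0 + h_0·σ_1 = 6(Δ_0 - g'(0)) = -27 and h_1·σ_1 + 2h_1·σ_2 = 6(g'(4) - Δ_1) = -12.
Hence σ_0 = -107/8, σ_1 = 53/4, σ_2 = -77/8.
On [2, 4], g(x) = -4 + 3/8·(x - 2) + 53/8·(x - 2)² - 61/32·(x - 2)³.
With (x - 2) = 4/3: g(10/3) = 203/54.

3.7593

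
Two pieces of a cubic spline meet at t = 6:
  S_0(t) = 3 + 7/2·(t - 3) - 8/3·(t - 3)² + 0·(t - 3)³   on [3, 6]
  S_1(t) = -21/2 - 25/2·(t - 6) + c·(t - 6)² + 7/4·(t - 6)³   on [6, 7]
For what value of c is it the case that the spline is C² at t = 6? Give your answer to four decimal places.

S_0''(t) = -16/3 + 0·(t - 3), so S_0''(6) = -16/3. On the right, S_1''(6) = 2c, so c = -8/3.

-2.6667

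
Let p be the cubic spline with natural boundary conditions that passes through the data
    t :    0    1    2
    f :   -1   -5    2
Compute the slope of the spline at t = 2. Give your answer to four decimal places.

With m_i denoting the second derivative at x_i, h_i = 1, 1, and Δ_i = (y_(i+1) − y_i)/h_i = -4, 7:
  1·m_0 + 4·m_1 + 1·m_2 = 6(Δ_1 - Δ_0) = 66
Natural end conditions: m_0 = m_2 = 0.
Forward elimination and back-substitution give m_0 = 0, m_1 = 33/2, m_2 = 0.
On [1, 2], p'(t) = b_1 + 2c_1·(t - 1) + 3d_1·(t - 1)² with b_1 = Δ_1 - h_1(2m_1 + m_2)/6 = 3/2, c_1 = m_1/2 = 33/4, d_1 = (m_2 - m_1)/(6h_1) = -11/4. So p'(2) = 39/4.

9.7500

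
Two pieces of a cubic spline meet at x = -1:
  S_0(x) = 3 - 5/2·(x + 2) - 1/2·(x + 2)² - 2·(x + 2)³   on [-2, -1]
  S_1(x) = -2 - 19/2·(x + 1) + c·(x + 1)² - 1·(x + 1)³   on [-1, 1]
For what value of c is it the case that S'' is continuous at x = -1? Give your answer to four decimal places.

S_0''(x) = -1 - 12·(x + 2), so S_0''(-1) = -13. On the right, S_1''(-1) = 2c, so c = -13/2.

-6.5000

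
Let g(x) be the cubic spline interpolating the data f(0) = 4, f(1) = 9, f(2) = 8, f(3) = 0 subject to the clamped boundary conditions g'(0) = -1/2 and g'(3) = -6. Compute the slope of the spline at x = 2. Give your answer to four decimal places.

With M_i denoting the second derivative at x_i, h_i = 1, 1, 1, and Δ_i = (y_(i+1) − y_i)/h_i = 5, -1, -8:
  1·M_0 + 4·M_1 + 1·M_2 = 6(Δ_1 - Δ_0) = -36
  1·M_1 + 4·M_2 + 1·M_3 = 6(Δ_2 - Δ_1) = -42
Clamped end conditions give two more equations: 2h_0·M_0 + h_0·M_1 = 6(Δ_0 - g'(0)) = 33 and h_2·M_2 + 2h_2·M_3 = 6(g'(3) - Δ_2) = 12.
Solving: M_0 = 338/15, M_1 = -181/15, M_2 = -154/15, M_3 = 167/15.
On [2, 3], g'(x) = b_2 + 2c_2·(x - 2) + 3d_2·(x - 2)² with b_2 = Δ_2 - h_2(2M_2 + M_3)/6 = -193/30, c_2 = M_2/2 = -77/15, d_2 = (M_3 - M_2)/(6h_2) = 107/30. So g'(2) = -193/30.

-6.4333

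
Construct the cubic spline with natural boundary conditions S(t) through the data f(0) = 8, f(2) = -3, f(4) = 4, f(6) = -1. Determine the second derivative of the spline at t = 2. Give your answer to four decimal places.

Put σ_i = S'' at the i-th knot. Here h = (2, 2, 2) and Δ = (-11/2, 7/2, -5/2), so the interior equations h_(i-1)·σ_(i-1) + 2(h_(i-1)+h_i)·σ_i + h_i·σ_(i+1) = 6(Δ_i − Δ_(i-1)) read
  2·σ_0 + 8·σ_1 + 2·σ_2 = 6(Δ_1 - Δ_0) = 54
  2·σ_1 + 8·σ_2 + 2·σ_3 = 6(Δ_2 - Δ_1) = -36
Natural end conditions: σ_0 = σ_3 = 0.
Hence σ_0 = 0, σ_1 = 42/5, σ_2 = -33/5, σ_3 = 0.

8.4000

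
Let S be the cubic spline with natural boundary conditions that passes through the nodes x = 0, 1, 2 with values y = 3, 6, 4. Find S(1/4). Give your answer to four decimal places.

Let σ_i = S''(x_i). Step sizes h_i = 1, 1; slopes of the chords Δ_i = (y_(i+1) - y_i)/h_i = 3, -2.
  1·σ_0 + 4·σ_1 + 1·σ_2 = 6(Δ_1 - Δ_0) = -30
Natural end conditions: σ_0 = σ_2 = 0.
Solving the tridiagonal system: σ_0 = 0, σ_1 = -15/2, σ_2 = 0.
On [0, 1], S(x) = 3 + 17/4·x + 0·x² - 5/4·x³.
With x = 1/4: S(1/4) = 1035/256.

4.0430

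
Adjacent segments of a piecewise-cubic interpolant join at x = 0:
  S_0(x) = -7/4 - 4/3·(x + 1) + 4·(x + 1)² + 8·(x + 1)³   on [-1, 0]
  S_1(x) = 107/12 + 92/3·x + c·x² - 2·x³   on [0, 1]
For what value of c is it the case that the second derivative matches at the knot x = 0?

S_0''(x) = 8 + 48·(x + 1), so S_0''(0) = 56. On the right, S_1''(0) = 2c, so c = 28.

28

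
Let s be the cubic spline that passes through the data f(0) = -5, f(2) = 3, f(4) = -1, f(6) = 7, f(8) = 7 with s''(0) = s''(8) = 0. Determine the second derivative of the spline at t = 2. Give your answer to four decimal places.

-6.3214

Put σ_i = s'' at the i-th knot. Here h = (2, 2, 2, 2) and Δ = (4, -2, 4, 0), so the interior equations h_(i-1)·σ_(i-1) + 2(h_(i-1)+h_i)·σ_i + h_i·σ_(i+1) = 6(Δ_i − Δ_(i-1)) read
  2·σ_0 + 8·σ_1 + 2·σ_2 = 6(Δ_1 - Δ_0) = -36
  2·σ_1 + 8·σ_2 + 2·σ_3 = 6(Δ_2 - Δ_1) = 36
  2·σ_2 + 8·σ_3 + 2·σ_4 = 6(Δ_3 - Δ_2) = -24
Natural end conditions: σ_0 = σ_4 = 0.
Solving: σ_0 = 0, σ_1 = -177/28, σ_2 = 51/7, σ_3 = -135/28, σ_4 = 0.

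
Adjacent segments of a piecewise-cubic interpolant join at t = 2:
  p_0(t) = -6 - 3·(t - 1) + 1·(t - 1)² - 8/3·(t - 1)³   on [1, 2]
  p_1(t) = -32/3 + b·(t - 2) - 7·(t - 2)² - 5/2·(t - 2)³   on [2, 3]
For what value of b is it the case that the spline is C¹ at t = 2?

p_0'(t) = -3 + 2·(t - 1) - 8·(t - 1)², so p_0'(2) = -9. On the right, p_1'(2) = b, so b = -9.

-9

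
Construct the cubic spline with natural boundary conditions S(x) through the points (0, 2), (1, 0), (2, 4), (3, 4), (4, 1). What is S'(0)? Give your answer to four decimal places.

-3.8393

Write σ_i for S''(x_i). With h_i = 1, 1, 1, 1 and divided differences Δ_i = -2, 4, 0, -3, the continuity of S' gives the tridiagonal system
  1·σ_0 + 4·σ_1 + 1·σ_2 = 6(Δ_1 - Δ_0) = 36
  1·σ_1 + 4·σ_2 + 1·σ_3 = 6(Δ_2 - Δ_1) = -24
  1·σ_2 + 4·σ_3 + 1·σ_4 = 6(Δ_3 - Δ_2) = -18
Natural end conditions: σ_0 = σ_4 = 0.
Solving the tridiagonal system: σ_0 = 0, σ_1 = 309/28, σ_2 = -57/7, σ_3 = -69/28, σ_4 = 0.
On [0, 1], S'(x) = b_0 + 2c_0·x + 3d_0·x² with b_0 = Δ_0 - h_0(2σ_0 + σ_1)/6 = -215/56, c_0 = σ_0/2 = 0, d_0 = (σ_1 - σ_0)/(6h_0) = 103/56. So S'(0) = -215/56.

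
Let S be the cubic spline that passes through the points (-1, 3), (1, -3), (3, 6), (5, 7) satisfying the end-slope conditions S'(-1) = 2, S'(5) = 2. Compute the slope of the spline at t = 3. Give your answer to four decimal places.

3.3000

Let σ_i = S''(x_i). Step sizes h_i = 2, 2, 2; slopes of the chords Δ_i = (y_(i+1) - y_i)/h_i = -3, 9/2, 1/2.
  2·σ_0 + 8·σ_1 + 2·σ_2 = 6(Δ_1 - Δ_0) = 45
  2·σ_1 + 8·σ_2 + 2·σ_3 = 6(Δ_2 - Δ_1) = -24
Clamped end conditions give two more equations: 2h_0·σ_0 + h_0·σ_1 = 6(Δ_0 - S'(-1)) = -30 and h_2·σ_2 + 2h_2·σ_3 = 6(S'(5) - Δ_2) = 9.
Solving: σ_0 = -64/5, σ_1 = 53/5, σ_2 = -71/10, σ_3 = 29/5.
On [3, 5], S'(t) = b_2 + 2c_2·(t - 3) + 3d_2·(t - 3)² with b_2 = Δ_2 - h_2(2σ_2 + σ_3)/6 = 33/10, c_2 = σ_2/2 = -71/20, d_2 = (σ_3 - σ_2)/(6h_2) = 43/40. So S'(3) = 33/10.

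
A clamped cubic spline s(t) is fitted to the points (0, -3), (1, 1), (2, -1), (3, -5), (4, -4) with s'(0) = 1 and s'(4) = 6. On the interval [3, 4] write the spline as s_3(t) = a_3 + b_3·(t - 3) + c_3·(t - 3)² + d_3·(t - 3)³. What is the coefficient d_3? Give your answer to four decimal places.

Write M_i for s''(x_i). With h_i = 1, 1, 1, 1 and divided differences Δ_i = 4, -2, -4, 1, the continuity of s' gives the tridiagonal system
  1·M_0 + 4·M_1 + 1·M_2 = 6(Δ_1 - Δ_0) = -36
  1·M_1 + 4·M_2 + 1·M_3 = 6(Δ_2 - Δ_1) = -12
  1·M_2 + 4·M_3 + 1·M_4 = 6(Δ_3 - Δ_2) = 30
Clamped end conditions give two more equations: 2h_0·M_0 + h_0·M_1 = 6(Δ_0 - s'(0)) = 18 and h_3·M_3 + 2h_3·M_4 = 6(s'(4) - Δ_3) = 30.
Solving: M_0 = 107/7, M_1 = -88/7, M_2 = -1, M_3 = 32/7, M_4 = 89/7.
On [3, 4], with s_3(t) = a_3 + b_3·(t - 3) + c_3·(t - 3)² + d_3·(t - 3)³: c_3 = M_3/2 = 16/7, d_3 = (M_4 - M_3)/(6h_3) = 19/14, b_3 = Δ_3 - h_3(2M_3 + M_4)/6 = -37/14.

1.3571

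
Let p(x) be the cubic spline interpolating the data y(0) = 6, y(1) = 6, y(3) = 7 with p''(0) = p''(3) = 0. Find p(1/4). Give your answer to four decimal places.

Let σ_i = p''(x_i). Step sizes h_i = 1, 2; slopes of the chords Δ_i = (y_(i+1) - y_i)/h_i = 0, 1/2.
  1·σ_0 + 6·σ_1 + 2·σ_2 = 6(Δ_1 - Δ_0) = 3
Natural end conditions: σ_0 = σ_2 = 0.
Solving the tridiagonal system: σ_0 = 0, σ_1 = 1/2, σ_2 = 0.
On [0, 1], p(x) = 6 - 1/12·x + 0·x² + 1/12·x³.
With x = 1/4: p(1/4) = 1531/256.

5.9805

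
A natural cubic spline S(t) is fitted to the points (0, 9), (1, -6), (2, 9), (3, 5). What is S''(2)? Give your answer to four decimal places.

With σ_i denoting the second derivative at x_i, h_i = 1, 1, 1, and Δ_i = (y_(i+1) − y_i)/h_i = -15, 15, -4:
  1·σ_0 + 4·σ_1 + 1·σ_2 = 6(Δ_1 - Δ_0) = 180
  1·σ_1 + 4·σ_2 + 1·σ_3 = 6(Δ_2 - Δ_1) = -114
Natural end conditions: σ_0 = σ_3 = 0.
Solving the tridiagonal system: σ_0 = 0, σ_1 = 278/5, σ_2 = -212/5, σ_3 = 0.

-42.4000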